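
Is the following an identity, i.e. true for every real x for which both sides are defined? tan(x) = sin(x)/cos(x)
Yes, this is an identity.

Claim: tan(x) = sin(x)/cos(x).
Reasoning: For an angle x whose terminal point on the unit circle is (cos x, sin x), tan(x) is defined as the ratio (second coordinate)/(first coordinate) = sin(x)/cos(x), wherever cos(x) ≠ 0.
So the two sides agree for every real x for which both sides are defined.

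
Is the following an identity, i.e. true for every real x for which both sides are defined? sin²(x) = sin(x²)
No, this is NOT an identity.

Claim: sin²(x) = sin(x²).
Test a specific point where both sides are defined: x = 2π/3.
LHS = sin²(x) ≈ 0.7500
RHS = sin(x²) ≈ -0.9474
Since 0.7500 ≠ -0.9474, the equation fails at this point, so it cannot hold for every real x for which both sides are defined.
sin²(x) means (sin x)², squaring the output; sin(x²) squares the input. These are different functions.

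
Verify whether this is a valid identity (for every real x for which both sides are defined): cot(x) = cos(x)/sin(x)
Yes, this is an identity.

Claim: cot(x) = cos(x)/sin(x).
Reasoning: cot(x) is defined as 1/tan(x) = 1/(sin(x)/cos(x)) = cos(x)/sin(x), wherever sin(x) ≠ 0.
So the two sides agree for every real x for which both sides are defined.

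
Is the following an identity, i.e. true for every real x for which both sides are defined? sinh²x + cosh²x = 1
No, this is NOT an identity.

Claim: sinh²x + cosh²x = 1.
Test a specific point where both sides are defined: x = -3.
LHS = sinh²x + cosh²x ≈ 201.7156
RHS = 1 ≈ 1.0000
Since 201.7156 ≠ 1.0000, the equation fails at this point, so it cannot hold for every real x for which both sides are defined.
The correct hyperbolic identity is cosh²x - sinh²x = 1 (a difference); the sum sinh²x + cosh²x equals cosh(2x).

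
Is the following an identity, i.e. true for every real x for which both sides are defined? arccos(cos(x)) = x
No, this is NOT an identity.

Claim: arccos(cos(x)) = x.
Test a specific point where both sides are defined: x = -π/4.
LHS = arccos(cos(x)) ≈ 0.7854
RHS = x ≈ -0.7854
Since 0.7854 ≠ -0.7854, the equation fails at this point, so it cannot hold for every real x for which both sides are defined.
arccos only returns values in [0, π], so arccos(cos(x)) = x holds only for x in that interval, not for all real x.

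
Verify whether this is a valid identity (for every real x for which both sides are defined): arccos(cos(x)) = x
Claim: arccos(cos(x)) = x.
Test a specific point where both sides are defined: x = -π/6.
LHS = arccos(cos(x)) ≈ 0.5236
RHS = x ≈ -0.5236
Since 0.5236 ≠ -0.5236, the equation fails at this point, so it cannot hold for every real x for which both sides are defined.
arccos only returns values in [0, π], so arccos(cos(x)) = x holds only for x in that interval, not for all real x.

Conclusion: No, this is NOT an identity.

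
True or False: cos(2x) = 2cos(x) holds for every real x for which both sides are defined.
Claim: cos(2x) = 2cos(x).
Test a specific point where both sides are defined: x = -π/3.
LHS = cos(2x) ≈ -0.5000
RHS = 2cos(x) ≈ 1.0000
Since -0.5000 ≠ 1.0000, the equation fails at this point, so it cannot hold for every real x for which both sides are defined.
The correct double-angle formula is cos(2x) = cos²x - sin²x.

Conclusion: False.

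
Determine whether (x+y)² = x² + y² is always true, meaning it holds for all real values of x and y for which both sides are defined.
No, this is NOT an identity.

Claim: (x+y)² = x² + y².
Test a specific point where both sides are defined: x = 3/2, y = 5.
LHS = (x+y)² ≈ 42.2500
RHS = x² + y² ≈ 27.2500
Since 42.2500 ≠ 27.2500, the equation fails at this point, so it cannot hold for all real values of x and y for which both sides are defined.
The correct expansion is (x+y)² = x² + 2xy + y²; the cross term 2xy is missing.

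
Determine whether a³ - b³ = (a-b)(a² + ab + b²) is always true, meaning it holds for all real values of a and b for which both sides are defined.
Yes, this is an identity.

Claim: a³ - b³ = (a-b)(a² + ab + b²).
Reasoning: Expand the right side: (a-b)(a² + ab + b²) = a³ + a²b + ab² - a²b - ab² - b³ = a³ - b³ (the middle terms cancel in pairs).
So the two sides agree for all real values of a and b for which both sides are defined.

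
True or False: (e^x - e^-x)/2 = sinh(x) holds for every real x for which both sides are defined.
True.

Claim: (e^x - e^-x)/2 = sinh(x).
Reasoning: This is exactly the definition of the hyperbolic sine: sinh(x) := (e^x - e^-x)/2.
So the two sides agree for every real x for which both sides are defined.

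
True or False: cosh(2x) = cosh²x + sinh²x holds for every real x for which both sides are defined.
Claim: cosh(2x) = cosh²x + sinh²x.
Reasoning: cosh²x = (e^(2x) + 2 + e^(-2x))/4 and sinh²x = (e^(2x) - 2 + e^(-2x))/4. Adding gives (2e^(2x) + 2e^(-2x))/4 = (e^(2x) + e^(-2x))/2 = cosh(2x).
So the two sides agree for every real x for which both sides are defined.

Conclusion: True.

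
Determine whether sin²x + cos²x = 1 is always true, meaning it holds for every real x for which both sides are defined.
Claim: sin²x + cos²x = 1.
Reasoning: The point (cos x, sin x) lies on the unit circle X² + Y² = 1, so cos²x + sin²x = 1 for every real x.
So the two sides agree for every real x for which both sides are defined.

Conclusion: Yes, this is an identity.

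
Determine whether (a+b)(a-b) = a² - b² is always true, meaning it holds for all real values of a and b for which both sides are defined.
Yes, this is an identity.

Claim: (a+b)(a-b) = a² - b².
Reasoning: Expand: (a+b)(a-b) = a² - ab + ba - b² = a² - b² (the cross terms cancel).
So the two sides agree for all real values of a and b for which both sides are defined.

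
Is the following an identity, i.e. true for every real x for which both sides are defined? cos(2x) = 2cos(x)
Claim: cos(2x) = 2cos(x).
Test a specific point where both sides are defined: x = -π/3.
LHS = cos(2x) ≈ -0.5000
RHS = 2cos(x) ≈ 1.0000
Since -0.5000 ≠ 1.0000, the equation fails at this point, so it cannot hold for every real x for which both sides are defined.
The correct double-angle formula is cos(2x) = cos²x - sin²x.

Conclusion: No, this is NOT an identity.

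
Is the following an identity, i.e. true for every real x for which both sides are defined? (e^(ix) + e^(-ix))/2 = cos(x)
Yes, this is an identity.

Claim: (e^(ix) + e^(-ix))/2 = cos(x).
Reasoning: By Euler's formula e^(ix) = cos(x) + i·sin(x) and e^(-ix) = cos(x) - i·sin(x). Adding cancels the sine terms: e^(ix) + e^(-ix) = 2cos(x); divide by 2.
So the two sides agree for every real x for which both sides are defined.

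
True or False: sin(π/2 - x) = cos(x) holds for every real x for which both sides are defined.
True.

Claim: sin(π/2 - x) = cos(x).
Reasoning: Use sin(u - v) = sin(u)cos(v) - cos(u)sin(v) with u = π/2, v = x: sin(π/2)cos(x) - cos(π/2)sin(x) = 1·cos(x) - 0·sin(x) = cos(x).
So the two sides agree for every real x for which both sides are defined.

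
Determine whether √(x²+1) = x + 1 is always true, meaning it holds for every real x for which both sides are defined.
No, this is NOT an identity.

Claim: √(x²+1) = x + 1.
Test a specific point where both sides are defined: x = 3.
LHS = √(x²+1) ≈ 3.1623
RHS = x + 1 ≈ 4.0000
Since 3.1623 ≠ 4.0000, the equation fails at this point, so it cannot hold for every real x for which both sides are defined.
(x+1)² = x² + 2x + 1 ≠ x² + 1 unless x = 0.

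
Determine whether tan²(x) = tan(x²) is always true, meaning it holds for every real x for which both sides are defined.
Claim: tan²(x) = tan(x²).
Test a specific point where both sides are defined: x = -π/6.
LHS = tan²(x) ≈ 0.3333
RHS = tan(x²) ≈ 0.2812
Since 0.3333 ≠ 0.2812, the equation fails at this point, so it cannot hold for every real x for which both sides are defined.
tan²(x) means (tan x)², squaring the output; tan(x²) squares the input. These are different functions.

Conclusion: No, this is NOT an identity.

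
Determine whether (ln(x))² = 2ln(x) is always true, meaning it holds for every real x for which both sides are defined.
Claim: (ln(x))² = 2ln(x).
Test a specific point where both sides are defined: x = 3.
LHS = (ln(x))² ≈ 1.2069
RHS = 2ln(x) ≈ 2.1972
Since 1.2069 ≠ 2.1972, the equation fails at this point, so it cannot hold for every real x for which both sides are defined.
2ln(x) equals ln(x²), which is not the same as (ln x)².

Conclusion: No, this is NOT an identity.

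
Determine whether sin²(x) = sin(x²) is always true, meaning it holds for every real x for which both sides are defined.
No, this is NOT an identity.

Claim: sin²(x) = sin(x²).
Test a specific point where both sides are defined: x = 3π/4.
LHS = sin²(x) ≈ 0.5000
RHS = sin(x²) ≈ -0.6680
Since 0.5000 ≠ -0.6680, the equation fails at this point, so it cannot hold for every real x for which both sides are defined.
sin²(x) means (sin x)², squaring the output; sin(x²) squares the input. These are different functions.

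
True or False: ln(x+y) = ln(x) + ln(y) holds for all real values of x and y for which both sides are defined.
False.

Claim: ln(x+y) = ln(x) + ln(y).
Test a specific point where both sides are defined: x = 4, y = 2.
LHS = ln(x+y) ≈ 1.7918
RHS = ln(x) + ln(y) ≈ 2.0794
Since 1.7918 ≠ 2.0794, the equation fails at this point, so it cannot hold for all real values of x and y for which both sides are defined.
ln(x) + ln(y) = ln(xy), not ln(x+y).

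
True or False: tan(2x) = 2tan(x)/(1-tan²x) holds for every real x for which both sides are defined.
Claim: tan(2x) = 2tan(x)/(1-tan²x).
Reasoning: tan(2x) = sin(2x)/cos(2x) = 2sin(x)cos(x) / (cos²x - sin²x). Divide numerator and denominator by cos²x: 2tan(x) / (1 - tan²x).
So the two sides agree for every real x for which both sides are defined.

Conclusion: True.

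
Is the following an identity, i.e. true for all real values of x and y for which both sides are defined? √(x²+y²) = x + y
Claim: √(x²+y²) = x + y.
Test a specific point where both sides are defined: x = 4, y = 1/2.
LHS = √(x²+y²) ≈ 4.0311
RHS = x + y ≈ 4.5000
Since 4.0311 ≠ 4.5000, the equation fails at this point, so it cannot hold for all real values of x and y for which both sides are defined.
(x+y)² = x² + 2xy + y², not x² + y², so the square root does not split this way.

Conclusion: No, this is NOT an identity.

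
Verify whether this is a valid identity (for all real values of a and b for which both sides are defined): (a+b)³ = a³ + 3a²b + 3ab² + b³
Yes, this is an identity.

Claim: (a+b)³ = a³ + 3a²b + 3ab² + b³.
Reasoning: (a+b)³ = (a+b)(a+b)² = (a+b)(a² + 2ab + b²) = a³ + 2a²b + ab² + a²b + 2ab² + b³ = a³ + 3a²b + 3ab² + b³.
So the two sides agree for all real values of a and b for which both sides are defined.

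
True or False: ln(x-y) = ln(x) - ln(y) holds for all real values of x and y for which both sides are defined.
Claim: ln(x-y) = ln(x) - ln(y).
Test a specific point where both sides are defined: x = 5, y = 1.
LHS = ln(x-y) ≈ 1.3863
RHS = ln(x) - ln(y) ≈ 1.6094
Since 1.3863 ≠ 1.6094, the equation fails at this point, so it cannot hold for all real values of x and y for which both sides are defined.
ln(x) - ln(y) = ln(x/y), not ln(x-y).

Conclusion: False.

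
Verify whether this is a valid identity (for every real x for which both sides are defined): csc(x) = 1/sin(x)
Yes, this is an identity.

Claim: csc(x) = 1/sin(x).
Reasoning: csc(x) is by definition the reciprocal of sin(x), wherever sin(x) ≠ 0.
So the two sides agree for every real x for which both sides are defined.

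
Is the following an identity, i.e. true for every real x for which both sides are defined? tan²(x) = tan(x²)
Claim: tan²(x) = tan(x²).
Test a specific point where both sides are defined: x = π/6.
LHS = tan²(x) ≈ 0.3333
RHS = tan(x²) ≈ 0.2812
Since 0.3333 ≠ 0.2812, the equation fails at this point, so it cannot hold for every real x for which both sides are defined.
tan²(x) means (tan x)², squaring the output; tan(x²) squares the input. These are different functions.

Conclusion: No, this is NOT an identity.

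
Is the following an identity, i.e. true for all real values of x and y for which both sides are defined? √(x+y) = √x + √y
No, this is NOT an identity.

Claim: √(x+y) = √x + √y.
Test a specific point where both sides are defined: x = 5, y = 3/2.
LHS = √(x+y) ≈ 2.5495
RHS = √x + √y ≈ 3.4608
Since 2.5495 ≠ 3.4608, the equation fails at this point, so it cannot hold for all real values of x and y for which both sides are defined.
Squaring the right side gives x + 2√(xy) + y, not x + y.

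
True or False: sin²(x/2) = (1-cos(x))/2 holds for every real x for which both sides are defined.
True.

Claim: sin²(x/2) = (1-cos(x))/2.
Reasoning: Use cos(2θ) = 1 - 2sin²θ with θ = x/2: cos(x) = 1 - 2sin²(x/2). Solving for sin²(x/2) gives (1 - cos(x))/2.
So the two sides agree for every real x for which both sides are defined.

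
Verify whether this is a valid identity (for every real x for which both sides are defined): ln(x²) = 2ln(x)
Yes, this is an identity.

Claim: ln(x²) = 2ln(x).
Reasoning: The right side requires x > 0. For x > 0, x² = (e^(ln x))² = e^(2ln x), so ln(x²) = 2ln(x). (For x < 0 the right side is undefined, so those values are outside the claim.)
So the two sides agree for every real x for which both sides are defined.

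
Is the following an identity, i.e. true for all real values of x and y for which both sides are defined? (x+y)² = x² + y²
No, this is NOT an identity.

Claim: (x+y)² = x² + y².
Test a specific point where both sides are defined: x = -3, y = 2.
LHS = (x+y)² ≈ 1.0000
RHS = x² + y² ≈ 13.0000
Since 1.0000 ≠ 13.0000, the equation fails at this point, so it cannot hold for all real values of x and y for which both sides are defined.
The correct expansion is (x+y)² = x² + 2xy + y²; the cross term 2xy is missing.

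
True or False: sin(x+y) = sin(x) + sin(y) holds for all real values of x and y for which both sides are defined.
Claim: sin(x+y) = sin(x) + sin(y).
Test a specific point where both sides are defined: x = 3π/4, y = 2π/3.
LHS = sin(x+y) ≈ -0.9659
RHS = sin(x) + sin(y) ≈ 1.5731
Since -0.9659 ≠ 1.5731, the equation fails at this point, so it cannot hold for all real values of x and y for which both sides are defined.
The correct expansion is sin(x+y) = sin(x)cos(y) + cos(x)sin(y); sine is not additive.

Conclusion: False.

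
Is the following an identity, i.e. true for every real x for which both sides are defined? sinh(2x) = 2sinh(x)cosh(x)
Claim: sinh(2x) = 2sinh(x)cosh(x).
Reasoning: 2sinh(x)cosh(x) = 2 · (e^x - e^-x)/2 · (e^x + e^-x)/2 = (e^(2x) - e^(-2x))/2 = sinh(2x).
So the two sides agree for every real x for which both sides are defined.

Conclusion: Yes, this is an identity.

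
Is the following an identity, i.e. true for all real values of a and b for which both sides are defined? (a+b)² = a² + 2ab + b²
Claim: (a+b)² = a² + 2ab + b².
Reasoning: Expand: (a+b)² = (a+b)(a+b) = a·a + a·b + b·a + b·b = a² + 2ab + b².
So the two sides agree for all real values of a and b for which both sides are defined.

Conclusion: Yes, this is an identity.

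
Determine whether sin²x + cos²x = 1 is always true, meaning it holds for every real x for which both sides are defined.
Yes, this is an identity.

Claim: sin²x + cos²x = 1.
Reasoning: The point (cos x, sin x) lies on the unit circle X² + Y² = 1, so cos²x + sin²x = 1 for every real x.
So the two sides agree for every real x for which both sides are defined.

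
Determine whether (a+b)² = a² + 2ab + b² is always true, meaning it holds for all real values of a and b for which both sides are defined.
Yes, this is an identity.

Claim: (a+b)² = a² + 2ab + b².
Reasoning: Expand: (a+b)² = (a+b)(a+b) = a·a + a·b + b·a + b·b = a² + 2ab + b².
So the two sides agree for all real values of a and b for which both sides are defined.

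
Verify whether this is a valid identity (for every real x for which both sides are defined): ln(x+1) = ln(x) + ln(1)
Claim: ln(x+1) = ln(x) + ln(1).
Test a specific point where both sides are defined: x = 3.
LHS = ln(x+1) ≈ 1.3863
RHS = ln(x) + ln(1) ≈ 1.0986
Since 1.3863 ≠ 1.0986, the equation fails at this point, so it cannot hold for every real x for which both sides are defined.
ln(1) = 0, so the right side is just ln(x), which differs from ln(x+1).

Conclusion: No, this is NOT an identity.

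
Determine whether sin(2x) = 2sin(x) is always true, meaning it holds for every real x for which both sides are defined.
Claim: sin(2x) = 2sin(x).
Test a specific point where both sides are defined: x = 3π/4.
LHS = sin(2x) ≈ -1.0000
RHS = 2sin(x) ≈ 1.4142
Since -1.0000 ≠ 1.4142, the equation fails at this point, so it cannot hold for every real x for which both sides are defined.
The correct double-angle formula is sin(2x) = 2sin(x)cos(x).

Conclusion: No, this is NOT an identity.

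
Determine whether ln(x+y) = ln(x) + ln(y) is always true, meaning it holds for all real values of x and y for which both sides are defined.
Claim: ln(x+y) = ln(x) + ln(y).
Test a specific point where both sides are defined: x = 3/2, y = 2.
LHS = ln(x+y) ≈ 1.2528
RHS = ln(x) + ln(y) ≈ 1.0986
Since 1.2528 ≠ 1.0986, the equation fails at this point, so it cannot hold for all real values of x and y for which both sides are defined.
ln(x) + ln(y) = ln(xy), not ln(x+y).

Conclusion: No, this is NOT an identity.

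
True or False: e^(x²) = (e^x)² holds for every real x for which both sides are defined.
Claim: e^(x²) = (e^x)².
Test a specific point where both sides are defined: x = 3.
LHS = e^(x²) ≈ 8103.0839
RHS = (e^x)² ≈ 403.4288
Since 8103.0839 ≠ 403.4288, the equation fails at this point, so it cannot hold for every real x for which both sides are defined.
(e^x)² = e^(2x), and 2x ≠ x² in general.

Conclusion: False.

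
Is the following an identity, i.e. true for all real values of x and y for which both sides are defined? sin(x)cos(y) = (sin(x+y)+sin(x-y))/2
Claim: sin(x)cos(y) = (sin(x+y)+sin(x-y))/2.
Reasoning: sin(x+y) = sin(x)cos(y) + cos(x)sin(y) and sin(x-y) = sin(x)cos(y) - cos(x)sin(y). Adding, sin(x+y) + sin(x-y) = 2sin(x)cos(y); divide by 2.
So the two sides agree for all real values of x and y for which both sides are defined.

Conclusion: Yes, this is an identity.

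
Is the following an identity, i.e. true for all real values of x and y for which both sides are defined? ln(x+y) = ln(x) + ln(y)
Claim: ln(x+y) = ln(x) + ln(y).
Test a specific point where both sides are defined: x = 3/2, y = 1/2.
LHS = ln(x+y) ≈ 0.6931
RHS = ln(x) + ln(y) ≈ -0.2877
Since 0.6931 ≠ -0.2877, the equation fails at this point, so it cannot hold for all real values of x and y for which both sides are defined.
ln(x) + ln(y) = ln(xy), not ln(x+y).

Conclusion: No, this is NOT an identity.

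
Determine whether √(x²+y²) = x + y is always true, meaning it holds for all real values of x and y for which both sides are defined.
Claim: √(x²+y²) = x + y.
Test a specific point where both sides are defined: x = 1/2, y = 3.
LHS = √(x²+y²) ≈ 3.0414
RHS = x + y ≈ 3.5000
Since 3.0414 ≠ 3.5000, the equation fails at this point, so it cannot hold for all real values of x and y for which both sides are defined.
(x+y)² = x² + 2xy + y², not x² + y², so the square root does not split this way.

Conclusion: No, this is NOT an identity.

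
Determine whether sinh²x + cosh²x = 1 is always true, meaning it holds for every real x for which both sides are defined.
No, this is NOT an identity.

Claim: sinh²x + cosh²x = 1.
Test a specific point where both sides are defined: x = -2.
LHS = sinh²x + cosh²x ≈ 27.3082
RHS = 1 ≈ 1.0000
Since 27.3082 ≠ 1.0000, the equation fails at this point, so it cannot hold for every real x for which both sides are defined.
The correct hyperbolic identity is cosh²x - sinh²x = 1 (a difference); the sum sinh²x + cosh²x equals cosh(2x).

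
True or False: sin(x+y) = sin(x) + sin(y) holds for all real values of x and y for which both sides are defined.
False.

Claim: sin(x+y) = sin(x) + sin(y).
Test a specific point where both sides are defined: x = -π/2, y = -π/2.
LHS = sin(x+y) ≈ 0.0000
RHS = sin(x) + sin(y) ≈ -2.0000
Since 0.0000 ≠ -2.0000, the equation fails at this point, so it cannot hold for all real values of x and y for which both sides are defined.
The correct expansion is sin(x+y) = sin(x)cos(y) + cos(x)sin(y); sine is not additive.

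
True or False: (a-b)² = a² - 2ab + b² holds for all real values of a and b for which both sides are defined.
True.

Claim: (a-b)² = a² - 2ab + b².
Reasoning: Expand: (a-b)² = (a-b)(a-b) = a·a - a·b - b·a + b·b = a² - 2ab + b².
So the two sides agree for all real values of a and b for which both sides are defined.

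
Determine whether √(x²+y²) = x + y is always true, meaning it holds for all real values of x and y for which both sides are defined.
Claim: √(x²+y²) = x + y.
Test a specific point where both sides are defined: x = 1, y = -1.
LHS = √(x²+y²) ≈ 1.4142
RHS = x + y ≈ 0.0000
Since 1.4142 ≠ 0.0000, the equation fails at this point, so it cannot hold for all real values of x and y for which both sides are defined.
(x+y)² = x² + 2xy + y², not x² + y², so the square root does not split this way.

Conclusion: No, this is NOT an identity.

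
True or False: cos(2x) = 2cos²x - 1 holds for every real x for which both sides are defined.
True.

Claim: cos(2x) = 2cos²x - 1.
Reasoning: cos(2x) = cos²x - sin²x. Replace sin²x by 1 - cos²x: cos²x - (1 - cos²x) = 2cos²x - 1.
So the two sides agree for every real x for which both sides are defined.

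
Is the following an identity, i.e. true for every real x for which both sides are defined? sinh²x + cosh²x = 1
Claim: sinh²x + cosh²x = 1.
Test a specific point where both sides are defined: x = 1.
LHS = sinh²x + cosh²x ≈ 3.7622
RHS = 1 ≈ 1.0000
Since 3.7622 ≠ 1.0000, the equation fails at this point, so it cannot hold for every real x for which both sides are defined.
The correct hyperbolic identity is cosh²x - sinh²x = 1 (a difference); the sum sinh²x + cosh²x equals cosh(2x).

Conclusion: No, this is NOT an identity.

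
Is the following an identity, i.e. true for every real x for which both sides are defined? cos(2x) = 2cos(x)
No, this is NOT an identity.

Claim: cos(2x) = 2cos(x).
Test a specific point where both sides are defined: x = π/6.
LHS = cos(2x) ≈ 0.5000
RHS = 2cos(x) ≈ 1.7321
Since 0.5000 ≠ 1.7321, the equation fails at this point, so it cannot hold for every real x for which both sides are defined.
The correct double-angle formula is cos(2x) = cos²x - sin²x.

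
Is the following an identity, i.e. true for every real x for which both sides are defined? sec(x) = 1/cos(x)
Claim: sec(x) = 1/cos(x).
Reasoning: sec(x) is by definition the reciprocal of cos(x), wherever cos(x) ≠ 0.
So the two sides agree for every real x for which both sides are defined.

Conclusion: Yes, this is an identity.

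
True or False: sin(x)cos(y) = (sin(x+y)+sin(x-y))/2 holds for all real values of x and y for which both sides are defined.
True.

Claim: sin(x)cos(y) = (sin(x+y)+sin(x-y))/2.
Reasoning: sin(x+y) = sin(x)cos(y) + cos(x)sin(y) and sin(x-y) = sin(x)cos(y) - cos(x)sin(y). Adding, sin(x+y) + sin(x-y) = 2sin(x)cos(y); divide by 2.
So the two sides agree for all real values of x and y for which both sides are defined.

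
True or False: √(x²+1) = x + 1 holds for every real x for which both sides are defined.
Claim: √(x²+1) = x + 1.
Test a specific point where both sides are defined: x = 5.
LHS = √(x²+1) ≈ 5.0990
RHS = x + 1 ≈ 6.0000
Since 5.0990 ≠ 6.0000, the equation fails at this point, so it cannot hold for every real x for which both sides are defined.
(x+1)² = x² + 2x + 1 ≠ x² + 1 unless x = 0.

Conclusion: False.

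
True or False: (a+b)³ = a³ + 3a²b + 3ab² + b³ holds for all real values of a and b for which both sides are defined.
True.

Claim: (a+b)³ = a³ + 3a²b + 3ab² + b³.
Reasoning: (a+b)³ = (a+b)(a+b)² = (a+b)(a² + 2ab + b²) = a³ + 2a²b + ab² + a²b + 2ab² + b³ = a³ + 3a²b + 3ab² + b³.
So the two sides agree for all real values of a and b for which both sides are defined.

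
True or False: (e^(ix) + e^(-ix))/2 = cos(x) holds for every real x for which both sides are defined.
Claim: (e^(ix) + e^(-ix))/2 = cos(x).
Reasoning: By Euler's formula e^(ix) = cos(x) + i·sin(x) and e^(-ix) = cos(x) - i·sin(x). Adding cancels the sine terms: e^(ix) + e^(-ix) = 2cos(x); divide by 2.
So the two sides agree for every real x for which both sides are defined.

Conclusion: True.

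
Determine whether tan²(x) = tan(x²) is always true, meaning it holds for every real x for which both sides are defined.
Claim: tan²(x) = tan(x²).
Test a specific point where both sides are defined: x = 2π/3.
LHS = tan²(x) ≈ 3.0000
RHS = tan(x²) ≈ 2.9590
Since 3.0000 ≠ 2.9590, the equation fails at this point, so it cannot hold for every real x for which both sides are defined.
tan²(x) means (tan x)², squaring the output; tan(x²) squares the input. These are different functions.

Conclusion: No, this is NOT an identity.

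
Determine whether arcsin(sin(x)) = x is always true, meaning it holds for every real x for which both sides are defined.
No, this is NOT an identity.

Claim: arcsin(sin(x)) = x.
Test a specific point where both sides are defined: x = π.
LHS = arcsin(sin(x)) ≈ 0.0000
RHS = x ≈ 3.1416
Since 0.0000 ≠ 3.1416, the equation fails at this point, so it cannot hold for every real x for which both sides are defined.
arcsin only returns values in [-π/2, π/2], so arcsin(sin(x)) = x holds only for x in that interval, not for all real x.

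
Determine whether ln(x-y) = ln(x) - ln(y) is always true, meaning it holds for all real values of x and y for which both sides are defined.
Claim: ln(x-y) = ln(x) - ln(y).
Test a specific point where both sides are defined: x = 3/2, y = 1.
LHS = ln(x-y) ≈ -0.6931
RHS = ln(x) - ln(y) ≈ 0.4055
Since -0.6931 ≠ 0.4055, the equation fails at this point, so it cannot hold for all real values of x and y for which both sides are defined.
ln(x) - ln(y) = ln(x/y), not ln(x-y).

Conclusion: No, this is NOT an identity.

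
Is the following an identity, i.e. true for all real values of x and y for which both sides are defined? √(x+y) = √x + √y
No, this is NOT an identity.

Claim: √(x+y) = √x + √y.
Test a specific point where both sides are defined: x = 3/2, y = 2.
LHS = √(x+y) ≈ 1.8708
RHS = √x + √y ≈ 2.6390
Since 1.8708 ≠ 2.6390, the equation fails at this point, so it cannot hold for all real values of x and y for which both sides are defined.
Squaring the right side gives x + 2√(xy) + y, not x + y.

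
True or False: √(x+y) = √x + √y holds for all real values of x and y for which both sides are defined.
Claim: √(x+y) = √x + √y.
Test a specific point where both sides are defined: x = 3/2, y = 2.
LHS = √(x+y) ≈ 1.8708
RHS = √x + √y ≈ 2.6390
Since 1.8708 ≠ 2.6390, the equation fails at this point, so it cannot hold for all real values of x and y for which both sides are defined.
Squaring the right side gives x + 2√(xy) + y, not x + y.

Conclusion: False.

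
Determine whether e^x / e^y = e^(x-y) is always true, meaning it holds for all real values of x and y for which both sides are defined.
Claim: e^x / e^y = e^(x-y).
Reasoning: 1/e^y = e^(-y), so e^x / e^y = e^x · e^(-y) = e^(x + (-y)) = e^(x-y) by the product rule for exponents.
So the two sides agree for all real values of x and y for which both sides are defined.

Conclusion: Yes, this is an identity.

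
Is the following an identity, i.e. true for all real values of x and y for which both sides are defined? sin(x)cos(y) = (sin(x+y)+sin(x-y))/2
Yes, this is an identity.

Claim: sin(x)cos(y) = (sin(x+y)+sin(x-y))/2.
Reasoning: sin(x+y) = sin(x)cos(y) + cos(x)sin(y) and sin(x-y) = sin(x)cos(y) - cos(x)sin(y). Adding, sin(x+y) + sin(x-y) = 2sin(x)cos(y); divide by 2.
So the two sides agree for all real values of x and y for which both sides are defined.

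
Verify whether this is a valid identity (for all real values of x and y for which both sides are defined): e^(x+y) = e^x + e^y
Claim: e^(x+y) = e^x + e^y.
Test a specific point where both sides are defined: x = 4, y = 1/2.
LHS = e^(x+y) ≈ 90.0171
RHS = e^x + e^y ≈ 56.2469
Since 90.0171 ≠ 56.2469, the equation fails at this point, so it cannot hold for all real values of x and y for which both sides are defined.
The correct rule is e^(x+y) = e^x · e^y (a product, not a sum).

Conclusion: No, this is NOT an identity.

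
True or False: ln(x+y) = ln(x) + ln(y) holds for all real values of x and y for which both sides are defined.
False.

Claim: ln(x+y) = ln(x) + ln(y).
Test a specific point where both sides are defined: x = 2, y = 3/2.
LHS = ln(x+y) ≈ 1.2528
RHS = ln(x) + ln(y) ≈ 1.0986
Since 1.2528 ≠ 1.0986, the equation fails at this point, so it cannot hold for all real values of x and y for which both sides are defined.
ln(x) + ln(y) = ln(xy), not ln(x+y).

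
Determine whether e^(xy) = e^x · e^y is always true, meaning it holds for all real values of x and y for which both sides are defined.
No, this is NOT an identity.

Claim: e^(xy) = e^x · e^y.
Test a specific point where both sides are defined: x = -3, y = -2.
LHS = e^(xy) ≈ 403.4288
RHS = e^x · e^y ≈ 0.0067
Since 403.4288 ≠ 0.0067, the equation fails at this point, so it cannot hold for all real values of x and y for which both sides are defined.
e^x · e^y = e^(x+y), not e^(xy).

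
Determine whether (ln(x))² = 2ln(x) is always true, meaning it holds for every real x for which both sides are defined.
No, this is NOT an identity.

Claim: (ln(x))² = 2ln(x).
Test a specific point where both sides are defined: x = 5.
LHS = (ln(x))² ≈ 2.5903
RHS = 2ln(x) ≈ 3.2189
Since 2.5903 ≠ 3.2189, the equation fails at this point, so it cannot hold for every real x for which both sides are defined.
2ln(x) equals ln(x²), which is not the same as (ln x)².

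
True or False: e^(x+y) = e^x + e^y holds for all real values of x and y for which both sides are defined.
False.

Claim: e^(x+y) = e^x + e^y.
Test a specific point where both sides are defined: x = 5, y = -3.
LHS = e^(x+y) ≈ 7.3891
RHS = e^x + e^y ≈ 148.4629
Since 7.3891 ≠ 148.4629, the equation fails at this point, so it cannot hold for all real values of x and y for which both sides are defined.
The correct rule is e^(x+y) = e^x · e^y (a product, not a sum).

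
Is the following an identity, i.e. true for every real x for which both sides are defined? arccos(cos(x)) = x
No, this is NOT an identity.

Claim: arccos(cos(x)) = x.
Test a specific point where both sides are defined: x = -π/3.
LHS = arccos(cos(x)) ≈ 1.0472
RHS = x ≈ -1.0472
Since 1.0472 ≠ -1.0472, the equation fails at this point, so it cannot hold for every real x for which both sides are defined.
arccos only returns values in [0, π], so arccos(cos(x)) = x holds only for x in that interval, not for all real x.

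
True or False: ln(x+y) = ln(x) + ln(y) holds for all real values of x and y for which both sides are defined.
False.

Claim: ln(x+y) = ln(x) + ln(y).
Test a specific point where both sides are defined: x = 4, y = 3.
LHS = ln(x+y) ≈ 1.9459
RHS = ln(x) + ln(y) ≈ 2.4849
Since 1.9459 ≠ 2.4849, the equation fails at this point, so it cannot hold for all real values of x and y for which both sides are defined.
ln(x) + ln(y) = ln(xy), not ln(x+y).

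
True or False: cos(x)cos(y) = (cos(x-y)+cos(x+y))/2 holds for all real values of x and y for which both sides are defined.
True.

Claim: cos(x)cos(y) = (cos(x-y)+cos(x+y))/2.
Reasoning: cos(x-y) = cos(x)cos(y) + sin(x)sin(y) and cos(x+y) = cos(x)cos(y) - sin(x)sin(y). Adding, cos(x-y) + cos(x+y) = 2cos(x)cos(y); divide by 2.
So the two sides agree for all real values of x and y for which both sides are defined.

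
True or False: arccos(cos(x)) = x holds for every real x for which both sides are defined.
False.

Claim: arccos(cos(x)) = x.
Test a specific point where both sides are defined: x = -π/3.
LHS = arccos(cos(x)) ≈ 1.0472
RHS = x ≈ -1.0472
Since 1.0472 ≠ -1.0472, the equation fails at this point, so it cannot hold for every real x for which both sides are defined.
arccos only returns values in [0, π], so arccos(cos(x)) = x holds only for x in that interval, not for all real x.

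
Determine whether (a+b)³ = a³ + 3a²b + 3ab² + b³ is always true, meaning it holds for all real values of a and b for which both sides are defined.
Yes, this is an identity.

Claim: (a+b)³ = a³ + 3a²b + 3ab² + b³.
Reasoning: (a+b)³ = (a+b)(a+b)² = (a+b)(a² + 2ab + b²) = a³ + 2a²b + ab² + a²b + 2ab² + b³ = a³ + 3a²b + 3ab² + b³.
So the two sides agree for all real values of a and b for which both sides are defined.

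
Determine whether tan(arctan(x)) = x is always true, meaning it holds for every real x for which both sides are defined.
Yes, this is an identity.

Claim: tan(arctan(x)) = x.
Reasoning: For every real x, arctan(x) is by definition the angle in (-π/2, π/2) whose tangent equals x. Taking the tangent of that angle returns x.
So the two sides agree for every real x for which both sides are defined.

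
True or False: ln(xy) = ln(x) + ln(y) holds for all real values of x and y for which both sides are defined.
Claim: ln(xy) = ln(x) + ln(y).
Reasoning: Both sides are simultaneously defined only when x, y > 0. Write x = e^p, y = e^q (p = ln x, q = ln y). Then xy = e^p · e^q = e^(p+q), so ln(xy) = p + q = ln(x) + ln(y).
So the two sides agree for all real values of x and y for which both sides are defined.

Conclusion: True.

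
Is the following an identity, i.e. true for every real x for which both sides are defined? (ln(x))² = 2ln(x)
Claim: (ln(x))² = 2ln(x).
Test a specific point where both sides are defined: x = 3.
LHS = (ln(x))² ≈ 1.2069
RHS = 2ln(x) ≈ 2.1972
Since 1.2069 ≠ 2.1972, the equation fails at this point, so it cannot hold for every real x for which both sides are defined.
2ln(x) equals ln(x²), which is not the same as (ln x)².

Conclusion: No, this is NOT an identity.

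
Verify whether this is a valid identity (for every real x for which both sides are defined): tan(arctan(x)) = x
Yes, this is an identity.

Claim: tan(arctan(x)) = x.
Reasoning: For every real x, arctan(x) is by definition the angle in (-π/2, π/2) whose tangent equals x. Taking the tangent of that angle returns x.
So the two sides agree for every real x for which both sides are defined.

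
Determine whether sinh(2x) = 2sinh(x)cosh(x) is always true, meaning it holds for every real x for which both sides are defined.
Yes, this is an identity.

Claim: sinh(2x) = 2sinh(x)cosh(x).
Reasoning: 2sinh(x)cosh(x) = 2 · (e^x - e^-x)/2 · (e^x + e^-x)/2 = (e^(2x) - e^(-2x))/2 = sinh(2x).
So the two sides agree for every real x for which both sides are defined.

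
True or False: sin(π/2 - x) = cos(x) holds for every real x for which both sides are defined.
Claim: sin(π/2 - x) = cos(x).
Reasoning: Use sin(u - v) = sin(u)cos(v) - cos(u)sin(v) with u = π/2, v = x: sin(π/2)cos(x) - cos(π/2)sin(x) = 1·cos(x) - 0·sin(x) = cos(x).
So the two sides agree for every real x for which both sides are defined.

Conclusion: True.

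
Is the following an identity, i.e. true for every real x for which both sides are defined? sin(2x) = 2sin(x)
Claim: sin(2x) = 2sin(x).
Test a specific point where both sides are defined: x = π/6.
LHS = sin(2x) ≈ 0.8660
RHS = 2sin(x) ≈ 1.0000
Since 0.8660 ≠ 1.0000, the equation fails at this point, so it cannot hold for every real x for which both sides are defined.
The correct double-angle formula is sin(2x) = 2sin(x)cos(x).

Conclusion: No, this is NOT an identity.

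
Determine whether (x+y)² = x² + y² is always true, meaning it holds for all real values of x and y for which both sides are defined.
Claim: (x+y)² = x² + y².
Test a specific point where both sides are defined: x = 1/2, y = -1.
LHS = (x+y)² ≈ 0.2500
RHS = x² + y² ≈ 1.2500
Since 0.2500 ≠ 1.2500, the equation fails at this point, so it cannot hold for all real values of x and y for which both sides are defined.
The correct expansion is (x+y)² = x² + 2xy + y²; the cross term 2xy is missing.

Conclusion: No, this is NOT an identity.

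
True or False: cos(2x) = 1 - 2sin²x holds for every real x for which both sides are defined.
True.

Claim: cos(2x) = 1 - 2sin²x.
Reasoning: cos(2x) = cos²x - sin²x. Replace cos²x by 1 - sin²x: (1 - sin²x) - sin²x = 1 - 2sin²x.
So the two sides agree for every real x for which both sides are defined.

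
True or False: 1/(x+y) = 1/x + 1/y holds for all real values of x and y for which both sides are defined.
Claim: 1/(x+y) = 1/x + 1/y.
Test a specific point where both sides are defined: x = 3, y = 4.
LHS = 1/(x+y) ≈ 0.1429
RHS = 1/x + 1/y ≈ 0.5833
Since 0.1429 ≠ 0.5833, the equation fails at this point, so it cannot hold for all real values of x and y for which both sides are defined.
1/x + 1/y = (x+y)/(xy), which is not 1/(x+y).

Conclusion: False.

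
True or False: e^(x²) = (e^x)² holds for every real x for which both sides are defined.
Claim: e^(x²) = (e^x)².
Test a specific point where both sides are defined: x = -1.
LHS = e^(x²) ≈ 2.7183
RHS = (e^x)² ≈ 0.1353
Since 2.7183 ≠ 0.1353, the equation fails at this point, so it cannot hold for every real x for which both sides are defined.
(e^x)² = e^(2x), and 2x ≠ x² in general.

Conclusion: False.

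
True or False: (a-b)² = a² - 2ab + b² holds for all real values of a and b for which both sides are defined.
Claim: (a-b)² = a² - 2ab + b².
Reasoning: Expand: (a-b)² = (a-b)(a-b) = a·a - a·b - b·a + b·b = a² - 2ab + b².
So the two sides agree for all real values of a and b for which both sides are defined.

Conclusion: True.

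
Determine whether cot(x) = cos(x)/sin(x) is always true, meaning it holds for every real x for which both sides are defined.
Yes, this is an identity.

Claim: cot(x) = cos(x)/sin(x).
Reasoning: cot(x) is defined as 1/tan(x) = 1/(sin(x)/cos(x)) = cos(x)/sin(x), wherever sin(x) ≠ 0.
So the two sides agree for every real x for which both sides are defined.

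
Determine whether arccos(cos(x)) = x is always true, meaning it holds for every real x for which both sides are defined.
Claim: arccos(cos(x)) = x.
Test a specific point where both sides are defined: x = -π/2.
LHS = arccos(cos(x)) ≈ 1.5708
RHS = x ≈ -1.5708
Since 1.5708 ≠ -1.5708, the equation fails at this point, so it cannot hold for every real x for which both sides are defined.
arccos only returns values in [0, π], so arccos(cos(x)) = x holds only for x in that interval, not for all real x.

Conclusion: No, this is NOT an identity.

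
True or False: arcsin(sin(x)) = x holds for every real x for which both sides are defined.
False.

Claim: arcsin(sin(x)) = x.
Test a specific point where both sides are defined: x = 3π/4.
LHS = arcsin(sin(x)) ≈ 0.7854
RHS = x ≈ 2.3562
Since 0.7854 ≠ 2.3562, the equation fails at this point, so it cannot hold for every real x for which both sides are defined.
arcsin only returns values in [-π/2, π/2], so arcsin(sin(x)) = x holds only for x in that interval, not for all real x.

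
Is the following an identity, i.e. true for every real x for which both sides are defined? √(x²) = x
No, this is NOT an identity.

Claim: √(x²) = x.
Test a specific point where both sides are defined: x = -3.
LHS = √(x²) ≈ 3.0000
RHS = x ≈ -3.0000
Since 3.0000 ≠ -3.0000, the equation fails at this point, so it cannot hold for every real x for which both sides are defined.
√(x²) = |x|, which differs from x whenever x < 0 (both sides are defined for every real x).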